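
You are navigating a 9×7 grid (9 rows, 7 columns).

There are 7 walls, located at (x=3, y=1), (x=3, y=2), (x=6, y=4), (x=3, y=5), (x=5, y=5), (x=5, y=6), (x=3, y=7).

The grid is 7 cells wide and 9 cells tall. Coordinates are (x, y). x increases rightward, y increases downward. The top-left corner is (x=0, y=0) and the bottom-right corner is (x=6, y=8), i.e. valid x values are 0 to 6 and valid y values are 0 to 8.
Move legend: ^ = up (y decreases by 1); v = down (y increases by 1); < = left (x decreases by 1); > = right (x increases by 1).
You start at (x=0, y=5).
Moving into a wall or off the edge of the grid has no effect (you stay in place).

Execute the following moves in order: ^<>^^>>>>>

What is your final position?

Start: (x=0, y=5)
  ^ (up): (x=0, y=5) -> (x=0, y=4)
  < (left): blocked, stay at (x=0, y=4)
  > (right): (x=0, y=4) -> (x=1, y=4)
  ^ (up): (x=1, y=4) -> (x=1, y=3)
  ^ (up): (x=1, y=3) -> (x=1, y=2)
  > (right): (x=1, y=2) -> (x=2, y=2)
  [×4]> (right): blocked, stay at (x=2, y=2)
Final: (x=2, y=2)

Answer: Final position: (x=2, y=2)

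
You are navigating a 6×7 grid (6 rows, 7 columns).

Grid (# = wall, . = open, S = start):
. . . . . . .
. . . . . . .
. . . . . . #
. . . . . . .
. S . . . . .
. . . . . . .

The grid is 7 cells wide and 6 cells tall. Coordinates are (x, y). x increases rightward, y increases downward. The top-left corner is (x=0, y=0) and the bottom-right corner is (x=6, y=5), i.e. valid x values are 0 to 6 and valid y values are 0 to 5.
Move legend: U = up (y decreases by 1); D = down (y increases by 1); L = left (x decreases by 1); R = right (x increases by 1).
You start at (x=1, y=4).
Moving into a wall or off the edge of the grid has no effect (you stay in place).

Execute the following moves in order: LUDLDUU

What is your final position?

Start: (x=1, y=4)
  L (left): (x=1, y=4) -> (x=0, y=4)
  U (up): (x=0, y=4) -> (x=0, y=3)
  D (down): (x=0, y=3) -> (x=0, y=4)
  L (left): blocked, stay at (x=0, y=4)
  D (down): (x=0, y=4) -> (x=0, y=5)
  U (up): (x=0, y=5) -> (x=0, y=4)
  U (up): (x=0, y=4) -> (x=0, y=3)
Final: (x=0, y=3)

Answer: Final position: (x=0, y=3)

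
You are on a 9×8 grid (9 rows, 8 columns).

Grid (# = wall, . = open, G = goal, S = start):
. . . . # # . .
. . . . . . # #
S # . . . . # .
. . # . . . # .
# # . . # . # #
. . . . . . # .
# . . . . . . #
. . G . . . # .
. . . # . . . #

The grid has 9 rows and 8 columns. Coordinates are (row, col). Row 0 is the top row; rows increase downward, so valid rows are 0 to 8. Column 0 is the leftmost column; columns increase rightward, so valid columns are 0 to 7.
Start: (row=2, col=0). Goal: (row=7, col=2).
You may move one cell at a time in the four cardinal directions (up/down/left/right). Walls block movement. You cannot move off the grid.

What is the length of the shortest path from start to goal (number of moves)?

Answer: Shortest path length: 11

Derivation:
BFS from (row=2, col=0) until reaching (row=7, col=2):
  Distance 0: (row=2, col=0)
  Distance 1: (row=1, col=0), (row=3, col=0)
  Distance 2: (row=0, col=0), (row=1, col=1), (row=3, col=1)
  Distance 3: (row=0, col=1), (row=1, col=2)
  Distance 4: (row=0, col=2), (row=1, col=3), (row=2, col=2)
  Distance 5: (row=0, col=3), (row=1, col=4), (row=2, col=3)
  Distance 6: (row=1, col=5), (row=2, col=4), (row=3, col=3)
  Distance 7: (row=2, col=5), (row=3, col=4), (row=4, col=3)
  Distance 8: (row=3, col=5), (row=4, col=2), (row=5, col=3)
  Distance 9: (row=4, col=5), (row=5, col=2), (row=5, col=4), (row=6, col=3)
  Distance 10: (row=5, col=1), (row=5, col=5), (row=6, col=2), (row=6, col=4), (row=7, col=3)
  Distance 11: (row=5, col=0), (row=6, col=1), (row=6, col=5), (row=7, col=2), (row=7, col=4)  <- goal reached here
One shortest path (11 moves): (row=2, col=0) -> (row=1, col=0) -> (row=1, col=1) -> (row=1, col=2) -> (row=1, col=3) -> (row=2, col=3) -> (row=3, col=3) -> (row=4, col=3) -> (row=4, col=2) -> (row=5, col=2) -> (row=6, col=2) -> (row=7, col=2)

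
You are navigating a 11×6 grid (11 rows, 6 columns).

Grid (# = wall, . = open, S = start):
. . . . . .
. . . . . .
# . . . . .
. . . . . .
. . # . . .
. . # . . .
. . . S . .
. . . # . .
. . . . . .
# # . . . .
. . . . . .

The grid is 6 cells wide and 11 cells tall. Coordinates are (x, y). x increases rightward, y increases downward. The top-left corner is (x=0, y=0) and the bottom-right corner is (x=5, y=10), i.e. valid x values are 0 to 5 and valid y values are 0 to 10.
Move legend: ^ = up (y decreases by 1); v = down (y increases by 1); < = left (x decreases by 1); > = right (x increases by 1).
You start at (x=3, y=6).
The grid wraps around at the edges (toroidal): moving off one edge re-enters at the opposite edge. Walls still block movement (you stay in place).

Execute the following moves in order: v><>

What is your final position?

Start: (x=3, y=6)
  v (down): blocked, stay at (x=3, y=6)
  > (right): (x=3, y=6) -> (x=4, y=6)
  < (left): (x=4, y=6) -> (x=3, y=6)
  > (right): (x=3, y=6) -> (x=4, y=6)
Final: (x=4, y=6)

Answer: Final position: (x=4, y=6)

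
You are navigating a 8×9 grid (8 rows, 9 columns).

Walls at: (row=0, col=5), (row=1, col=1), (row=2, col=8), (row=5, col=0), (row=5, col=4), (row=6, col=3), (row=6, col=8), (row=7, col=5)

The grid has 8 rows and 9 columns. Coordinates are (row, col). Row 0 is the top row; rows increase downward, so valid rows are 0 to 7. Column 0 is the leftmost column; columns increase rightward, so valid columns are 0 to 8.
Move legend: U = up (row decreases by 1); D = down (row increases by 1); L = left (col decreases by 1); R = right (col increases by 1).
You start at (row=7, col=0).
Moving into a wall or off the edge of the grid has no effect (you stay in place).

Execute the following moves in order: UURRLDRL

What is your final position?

Answer: Final position: (row=7, col=1)

Derivation:
Start: (row=7, col=0)
  U (up): (row=7, col=0) -> (row=6, col=0)
  U (up): blocked, stay at (row=6, col=0)
  R (right): (row=6, col=0) -> (row=6, col=1)
  R (right): (row=6, col=1) -> (row=6, col=2)
  L (left): (row=6, col=2) -> (row=6, col=1)
  D (down): (row=6, col=1) -> (row=7, col=1)
  R (right): (row=7, col=1) -> (row=7, col=2)
  L (left): (row=7, col=2) -> (row=7, col=1)
Final: (row=7, col=1)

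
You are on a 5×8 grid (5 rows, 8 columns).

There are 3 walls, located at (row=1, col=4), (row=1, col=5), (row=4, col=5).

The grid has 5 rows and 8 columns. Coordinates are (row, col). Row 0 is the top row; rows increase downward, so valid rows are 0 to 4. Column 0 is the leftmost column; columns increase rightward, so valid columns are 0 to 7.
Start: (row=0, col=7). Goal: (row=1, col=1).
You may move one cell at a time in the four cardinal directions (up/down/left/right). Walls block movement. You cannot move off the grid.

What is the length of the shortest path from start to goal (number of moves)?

BFS from (row=0, col=7) until reaching (row=1, col=1):
  Distance 0: (row=0, col=7)
  Distance 1: (row=0, col=6), (row=1, col=7)
  Distance 2: (row=0, col=5), (row=1, col=6), (row=2, col=7)
  Distance 3: (row=0, col=4), (row=2, col=6), (row=3, col=7)
  Distance 4: (row=0, col=3), (row=2, col=5), (row=3, col=6), (row=4, col=7)
  Distance 5: (row=0, col=2), (row=1, col=3), (row=2, col=4), (row=3, col=5), (row=4, col=6)
  Distance 6: (row=0, col=1), (row=1, col=2), (row=2, col=3), (row=3, col=4)
  Distance 7: (row=0, col=0), (row=1, col=1), (row=2, col=2), (row=3, col=3), (row=4, col=4)  <- goal reached here
One shortest path (7 moves): (row=0, col=7) -> (row=0, col=6) -> (row=0, col=5) -> (row=0, col=4) -> (row=0, col=3) -> (row=0, col=2) -> (row=0, col=1) -> (row=1, col=1)

Answer: Shortest path length: 7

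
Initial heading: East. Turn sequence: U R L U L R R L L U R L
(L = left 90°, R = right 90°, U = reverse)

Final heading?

Start: East
  U (U-turn (180°)) -> West
  R (right (90° clockwise)) -> North
  L (left (90° counter-clockwise)) -> West
  U (U-turn (180°)) -> East
  L (left (90° counter-clockwise)) -> North
  R (right (90° clockwise)) -> East
  R (right (90° clockwise)) -> South
  L (left (90° counter-clockwise)) -> East
  L (left (90° counter-clockwise)) -> North
  U (U-turn (180°)) -> South
  R (right (90° clockwise)) -> West
  L (left (90° counter-clockwise)) -> South
Final: South

Answer: Final heading: South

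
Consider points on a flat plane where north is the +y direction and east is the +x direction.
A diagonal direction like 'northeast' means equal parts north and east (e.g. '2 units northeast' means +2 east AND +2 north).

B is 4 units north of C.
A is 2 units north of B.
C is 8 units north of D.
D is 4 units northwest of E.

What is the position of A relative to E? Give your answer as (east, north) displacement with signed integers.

Place E at the origin (east=0, north=0).
  D is 4 units northwest of E: delta (east=-4, north=+4); D at (east=-4, north=4).
  C is 8 units north of D: delta (east=+0, north=+8); C at (east=-4, north=12).
  B is 4 units north of C: delta (east=+0, north=+4); B at (east=-4, north=16).
  A is 2 units north of B: delta (east=+0, north=+2); A at (east=-4, north=18).
Therefore A relative to E: (east=-4, north=18).

Answer: A is at (east=-4, north=18) relative to E.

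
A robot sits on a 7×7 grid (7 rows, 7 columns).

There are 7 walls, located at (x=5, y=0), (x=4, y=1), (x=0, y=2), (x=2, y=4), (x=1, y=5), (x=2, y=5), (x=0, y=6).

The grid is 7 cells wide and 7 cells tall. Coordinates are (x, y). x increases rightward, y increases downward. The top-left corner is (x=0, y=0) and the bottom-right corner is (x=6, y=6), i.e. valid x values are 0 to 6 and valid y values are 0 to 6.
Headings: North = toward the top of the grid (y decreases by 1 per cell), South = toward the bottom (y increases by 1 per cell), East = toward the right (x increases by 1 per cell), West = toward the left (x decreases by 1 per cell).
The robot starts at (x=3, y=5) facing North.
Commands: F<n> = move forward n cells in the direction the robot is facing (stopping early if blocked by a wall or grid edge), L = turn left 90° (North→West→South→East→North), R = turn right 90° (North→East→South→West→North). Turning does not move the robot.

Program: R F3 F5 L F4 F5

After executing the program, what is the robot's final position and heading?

Start: (x=3, y=5), facing North
  R: turn right, now facing East
  F3: move forward 3, now at (x=6, y=5)
  F5: move forward 0/5 (blocked), now at (x=6, y=5)
  L: turn left, now facing North
  F4: move forward 4, now at (x=6, y=1)
  F5: move forward 1/5 (blocked), now at (x=6, y=0)
Final: (x=6, y=0), facing North

Answer: Final position: (x=6, y=0), facing North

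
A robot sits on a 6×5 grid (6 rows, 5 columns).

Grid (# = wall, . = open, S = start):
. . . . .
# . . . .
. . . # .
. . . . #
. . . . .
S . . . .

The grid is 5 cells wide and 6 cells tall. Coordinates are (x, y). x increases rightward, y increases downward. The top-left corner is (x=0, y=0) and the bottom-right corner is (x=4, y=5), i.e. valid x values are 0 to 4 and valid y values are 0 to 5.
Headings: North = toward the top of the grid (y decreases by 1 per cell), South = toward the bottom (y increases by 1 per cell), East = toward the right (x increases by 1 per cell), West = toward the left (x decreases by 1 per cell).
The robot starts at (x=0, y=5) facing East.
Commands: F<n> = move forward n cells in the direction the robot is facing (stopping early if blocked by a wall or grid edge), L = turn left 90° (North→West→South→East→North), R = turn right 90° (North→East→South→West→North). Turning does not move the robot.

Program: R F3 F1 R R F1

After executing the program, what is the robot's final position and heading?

Start: (x=0, y=5), facing East
  R: turn right, now facing South
  F3: move forward 0/3 (blocked), now at (x=0, y=5)
  F1: move forward 0/1 (blocked), now at (x=0, y=5)
  R: turn right, now facing West
  R: turn right, now facing North
  F1: move forward 1, now at (x=0, y=4)
Final: (x=0, y=4), facing North

Answer: Final position: (x=0, y=4), facing North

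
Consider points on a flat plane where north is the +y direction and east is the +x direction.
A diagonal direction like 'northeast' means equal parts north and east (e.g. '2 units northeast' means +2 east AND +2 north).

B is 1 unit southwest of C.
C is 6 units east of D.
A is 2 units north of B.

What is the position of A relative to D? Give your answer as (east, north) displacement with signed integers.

Answer: A is at (east=5, north=1) relative to D.

Derivation:
Place D at the origin (east=0, north=0).
  C is 6 units east of D: delta (east=+6, north=+0); C at (east=6, north=0).
  B is 1 unit southwest of C: delta (east=-1, north=-1); B at (east=5, north=-1).
  A is 2 units north of B: delta (east=+0, north=+2); A at (east=5, north=1).
Therefore A relative to D: (east=5, north=1).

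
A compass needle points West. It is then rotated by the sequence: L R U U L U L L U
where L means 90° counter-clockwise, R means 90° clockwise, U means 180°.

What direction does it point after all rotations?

Answer: Final heading: North

Derivation:
Start: West
  L (left (90° counter-clockwise)) -> South
  R (right (90° clockwise)) -> West
  U (U-turn (180°)) -> East
  U (U-turn (180°)) -> West
  L (left (90° counter-clockwise)) -> South
  U (U-turn (180°)) -> North
  L (left (90° counter-clockwise)) -> West
  L (left (90° counter-clockwise)) -> South
  U (U-turn (180°)) -> North
Final: North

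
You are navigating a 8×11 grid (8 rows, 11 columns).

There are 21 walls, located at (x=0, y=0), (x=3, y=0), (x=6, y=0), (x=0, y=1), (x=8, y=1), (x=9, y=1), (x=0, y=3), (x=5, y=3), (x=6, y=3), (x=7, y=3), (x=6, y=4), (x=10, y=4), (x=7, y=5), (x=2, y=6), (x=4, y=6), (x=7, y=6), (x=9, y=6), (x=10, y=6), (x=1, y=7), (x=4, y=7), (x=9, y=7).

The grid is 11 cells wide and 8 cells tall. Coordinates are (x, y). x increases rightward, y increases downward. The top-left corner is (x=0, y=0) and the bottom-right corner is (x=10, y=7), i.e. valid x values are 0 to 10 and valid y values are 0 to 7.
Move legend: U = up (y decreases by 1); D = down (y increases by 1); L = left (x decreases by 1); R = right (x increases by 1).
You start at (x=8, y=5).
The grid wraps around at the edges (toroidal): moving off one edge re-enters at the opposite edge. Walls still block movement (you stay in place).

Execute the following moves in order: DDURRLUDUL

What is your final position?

Start: (x=8, y=5)
  D (down): (x=8, y=5) -> (x=8, y=6)
  D (down): (x=8, y=6) -> (x=8, y=7)
  U (up): (x=8, y=7) -> (x=8, y=6)
  R (right): blocked, stay at (x=8, y=6)
  R (right): blocked, stay at (x=8, y=6)
  L (left): blocked, stay at (x=8, y=6)
  U (up): (x=8, y=6) -> (x=8, y=5)
  D (down): (x=8, y=5) -> (x=8, y=6)
  U (up): (x=8, y=6) -> (x=8, y=5)
  L (left): blocked, stay at (x=8, y=5)
Final: (x=8, y=5)

Answer: Final position: (x=8, y=5)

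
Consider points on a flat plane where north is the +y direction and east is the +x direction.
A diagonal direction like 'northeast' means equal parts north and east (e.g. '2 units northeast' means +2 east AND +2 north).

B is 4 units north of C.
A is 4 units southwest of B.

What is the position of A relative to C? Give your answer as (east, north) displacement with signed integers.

Place C at the origin (east=0, north=0).
  B is 4 units north of C: delta (east=+0, north=+4); B at (east=0, north=4).
  A is 4 units southwest of B: delta (east=-4, north=-4); A at (east=-4, north=0).
Therefore A relative to C: (east=-4, north=0).

Answer: A is at (east=-4, north=0) relative to C.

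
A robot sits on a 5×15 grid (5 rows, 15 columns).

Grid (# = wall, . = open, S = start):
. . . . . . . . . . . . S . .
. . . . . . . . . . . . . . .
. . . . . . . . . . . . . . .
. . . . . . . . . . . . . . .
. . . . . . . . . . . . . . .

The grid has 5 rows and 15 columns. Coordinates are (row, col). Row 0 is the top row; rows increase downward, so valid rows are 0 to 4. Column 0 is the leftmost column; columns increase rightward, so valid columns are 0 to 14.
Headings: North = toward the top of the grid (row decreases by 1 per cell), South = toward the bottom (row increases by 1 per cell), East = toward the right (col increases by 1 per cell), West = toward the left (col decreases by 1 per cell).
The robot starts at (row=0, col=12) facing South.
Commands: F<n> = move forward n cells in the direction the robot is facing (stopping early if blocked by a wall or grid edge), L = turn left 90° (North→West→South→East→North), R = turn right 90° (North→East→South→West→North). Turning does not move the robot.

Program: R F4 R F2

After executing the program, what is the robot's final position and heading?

Start: (row=0, col=12), facing South
  R: turn right, now facing West
  F4: move forward 4, now at (row=0, col=8)
  R: turn right, now facing North
  F2: move forward 0/2 (blocked), now at (row=0, col=8)
Final: (row=0, col=8), facing North

Answer: Final position: (row=0, col=8), facing North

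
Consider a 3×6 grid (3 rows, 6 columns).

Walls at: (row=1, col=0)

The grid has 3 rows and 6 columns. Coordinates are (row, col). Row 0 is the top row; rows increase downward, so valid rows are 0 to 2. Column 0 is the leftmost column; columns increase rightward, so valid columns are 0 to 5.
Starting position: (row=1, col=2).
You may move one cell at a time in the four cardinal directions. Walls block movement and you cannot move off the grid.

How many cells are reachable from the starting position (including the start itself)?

Answer: Reachable cells: 17

Derivation:
BFS flood-fill from (row=1, col=2):
  Distance 0: (row=1, col=2)
  Distance 1: (row=0, col=2), (row=1, col=1), (row=1, col=3), (row=2, col=2)
  Distance 2: (row=0, col=1), (row=0, col=3), (row=1, col=4), (row=2, col=1), (row=2, col=3)
  Distance 3: (row=0, col=0), (row=0, col=4), (row=1, col=5), (row=2, col=0), (row=2, col=4)
  Distance 4: (row=0, col=5), (row=2, col=5)
Total reachable: 17 (grid has 17 open cells total)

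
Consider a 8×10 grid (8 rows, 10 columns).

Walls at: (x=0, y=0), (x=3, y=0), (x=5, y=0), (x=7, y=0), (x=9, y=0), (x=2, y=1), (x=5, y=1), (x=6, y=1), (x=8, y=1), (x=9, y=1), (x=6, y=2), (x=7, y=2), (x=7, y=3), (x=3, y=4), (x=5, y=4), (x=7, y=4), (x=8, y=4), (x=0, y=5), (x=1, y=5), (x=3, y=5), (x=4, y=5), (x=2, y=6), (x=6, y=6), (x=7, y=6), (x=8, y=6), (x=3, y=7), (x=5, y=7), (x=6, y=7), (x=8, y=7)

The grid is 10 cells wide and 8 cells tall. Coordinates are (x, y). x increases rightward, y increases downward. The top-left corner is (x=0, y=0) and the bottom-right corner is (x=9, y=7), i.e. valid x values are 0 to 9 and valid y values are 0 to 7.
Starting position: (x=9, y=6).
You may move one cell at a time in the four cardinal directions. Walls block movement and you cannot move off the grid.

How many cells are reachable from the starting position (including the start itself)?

BFS flood-fill from (x=9, y=6):
  Distance 0: (x=9, y=6)
  Distance 1: (x=9, y=5), (x=9, y=7)
  Distance 2: (x=9, y=4), (x=8, y=5)
  Distance 3: (x=9, y=3), (x=7, y=5)
  Distance 4: (x=9, y=2), (x=8, y=3), (x=6, y=5)
  Distance 5: (x=8, y=2), (x=6, y=4), (x=5, y=5)
  Distance 6: (x=6, y=3), (x=5, y=6)
  Distance 7: (x=5, y=3), (x=4, y=6)
  Distance 8: (x=5, y=2), (x=4, y=3), (x=3, y=6), (x=4, y=7)
  Distance 9: (x=4, y=2), (x=3, y=3), (x=4, y=4)
  Distance 10: (x=4, y=1), (x=3, y=2), (x=2, y=3)
  Distance 11: (x=4, y=0), (x=3, y=1), (x=2, y=2), (x=1, y=3), (x=2, y=4)
  Distance 12: (x=1, y=2), (x=0, y=3), (x=1, y=4), (x=2, y=5)
  Distance 13: (x=1, y=1), (x=0, y=2), (x=0, y=4)
  Distance 14: (x=1, y=0), (x=0, y=1)
  Distance 15: (x=2, y=0)
Total reachable: 42 (grid has 51 open cells total)

Answer: Reachable cells: 42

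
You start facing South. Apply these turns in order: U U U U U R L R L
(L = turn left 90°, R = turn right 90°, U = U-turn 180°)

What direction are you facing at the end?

Answer: Final heading: North

Derivation:
Start: South
  U (U-turn (180°)) -> North
  U (U-turn (180°)) -> South
  U (U-turn (180°)) -> North
  U (U-turn (180°)) -> South
  U (U-turn (180°)) -> North
  R (right (90° clockwise)) -> East
  L (left (90° counter-clockwise)) -> North
  R (right (90° clockwise)) -> East
  L (left (90° counter-clockwise)) -> North
Final: North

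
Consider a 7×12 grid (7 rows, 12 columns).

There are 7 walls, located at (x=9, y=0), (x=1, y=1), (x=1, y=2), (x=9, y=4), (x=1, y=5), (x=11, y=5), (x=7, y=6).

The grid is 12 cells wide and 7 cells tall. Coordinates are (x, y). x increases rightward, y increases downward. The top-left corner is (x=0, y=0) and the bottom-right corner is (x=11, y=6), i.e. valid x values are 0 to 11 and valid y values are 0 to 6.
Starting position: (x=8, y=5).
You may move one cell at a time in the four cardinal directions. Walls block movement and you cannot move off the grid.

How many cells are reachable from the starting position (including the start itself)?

Answer: Reachable cells: 77

Derivation:
BFS flood-fill from (x=8, y=5):
  Distance 0: (x=8, y=5)
  Distance 1: (x=8, y=4), (x=7, y=5), (x=9, y=5), (x=8, y=6)
  Distance 2: (x=8, y=3), (x=7, y=4), (x=6, y=5), (x=10, y=5), (x=9, y=6)
  Distance 3: (x=8, y=2), (x=7, y=3), (x=9, y=3), (x=6, y=4), (x=10, y=4), (x=5, y=5), (x=6, y=6), (x=10, y=6)
  Distance 4: (x=8, y=1), (x=7, y=2), (x=9, y=2), (x=6, y=3), (x=10, y=3), (x=5, y=4), (x=11, y=4), (x=4, y=5), (x=5, y=6), (x=11, y=6)
  Distance 5: (x=8, y=0), (x=7, y=1), (x=9, y=1), (x=6, y=2), (x=10, y=2), (x=5, y=3), (x=11, y=3), (x=4, y=4), (x=3, y=5), (x=4, y=6)
  Distance 6: (x=7, y=0), (x=6, y=1), (x=10, y=1), (x=5, y=2), (x=11, y=2), (x=4, y=3), (x=3, y=4), (x=2, y=5), (x=3, y=6)
  Distance 7: (x=6, y=0), (x=10, y=0), (x=5, y=1), (x=11, y=1), (x=4, y=2), (x=3, y=3), (x=2, y=4), (x=2, y=6)
  Distance 8: (x=5, y=0), (x=11, y=0), (x=4, y=1), (x=3, y=2), (x=2, y=3), (x=1, y=4), (x=1, y=6)
  Distance 9: (x=4, y=0), (x=3, y=1), (x=2, y=2), (x=1, y=3), (x=0, y=4), (x=0, y=6)
  Distance 10: (x=3, y=0), (x=2, y=1), (x=0, y=3), (x=0, y=5)
  Distance 11: (x=2, y=0), (x=0, y=2)
  Distance 12: (x=1, y=0), (x=0, y=1)
  Distance 13: (x=0, y=0)
Total reachable: 77 (grid has 77 open cells total)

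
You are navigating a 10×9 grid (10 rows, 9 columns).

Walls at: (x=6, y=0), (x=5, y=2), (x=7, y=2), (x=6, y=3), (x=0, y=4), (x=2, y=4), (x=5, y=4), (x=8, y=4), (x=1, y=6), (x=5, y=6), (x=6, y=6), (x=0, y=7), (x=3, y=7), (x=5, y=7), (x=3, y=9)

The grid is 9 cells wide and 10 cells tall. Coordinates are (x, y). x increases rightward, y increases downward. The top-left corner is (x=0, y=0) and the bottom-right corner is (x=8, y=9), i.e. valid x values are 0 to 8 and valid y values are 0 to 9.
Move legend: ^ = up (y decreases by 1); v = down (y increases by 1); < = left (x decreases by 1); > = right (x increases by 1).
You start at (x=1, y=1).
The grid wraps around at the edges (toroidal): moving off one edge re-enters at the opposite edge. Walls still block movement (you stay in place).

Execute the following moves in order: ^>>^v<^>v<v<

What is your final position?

Start: (x=1, y=1)
  ^ (up): (x=1, y=1) -> (x=1, y=0)
  > (right): (x=1, y=0) -> (x=2, y=0)
  > (right): (x=2, y=0) -> (x=3, y=0)
  ^ (up): blocked, stay at (x=3, y=0)
  v (down): (x=3, y=0) -> (x=3, y=1)
  < (left): (x=3, y=1) -> (x=2, y=1)
  ^ (up): (x=2, y=1) -> (x=2, y=0)
  > (right): (x=2, y=0) -> (x=3, y=0)
  v (down): (x=3, y=0) -> (x=3, y=1)
  < (left): (x=3, y=1) -> (x=2, y=1)
  v (down): (x=2, y=1) -> (x=2, y=2)
  < (left): (x=2, y=2) -> (x=1, y=2)
Final: (x=1, y=2)

Answer: Final position: (x=1, y=2)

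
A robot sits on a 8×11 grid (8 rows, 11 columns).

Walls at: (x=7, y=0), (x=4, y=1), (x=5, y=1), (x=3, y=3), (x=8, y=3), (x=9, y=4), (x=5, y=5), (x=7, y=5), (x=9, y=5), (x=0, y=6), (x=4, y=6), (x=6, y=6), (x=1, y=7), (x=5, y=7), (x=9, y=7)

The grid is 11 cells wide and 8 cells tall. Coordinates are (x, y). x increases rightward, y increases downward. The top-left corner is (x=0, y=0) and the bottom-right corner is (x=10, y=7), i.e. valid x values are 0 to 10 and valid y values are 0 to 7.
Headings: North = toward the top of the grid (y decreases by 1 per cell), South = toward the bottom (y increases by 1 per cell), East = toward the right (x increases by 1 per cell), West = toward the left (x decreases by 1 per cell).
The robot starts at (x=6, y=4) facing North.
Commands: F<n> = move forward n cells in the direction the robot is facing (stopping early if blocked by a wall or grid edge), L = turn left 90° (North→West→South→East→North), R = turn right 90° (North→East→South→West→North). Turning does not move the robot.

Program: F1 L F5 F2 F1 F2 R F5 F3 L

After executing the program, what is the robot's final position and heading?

Start: (x=6, y=4), facing North
  F1: move forward 1, now at (x=6, y=3)
  L: turn left, now facing West
  F5: move forward 2/5 (blocked), now at (x=4, y=3)
  F2: move forward 0/2 (blocked), now at (x=4, y=3)
  F1: move forward 0/1 (blocked), now at (x=4, y=3)
  F2: move forward 0/2 (blocked), now at (x=4, y=3)
  R: turn right, now facing North
  F5: move forward 1/5 (blocked), now at (x=4, y=2)
  F3: move forward 0/3 (blocked), now at (x=4, y=2)
  L: turn left, now facing West
Final: (x=4, y=2), facing West

Answer: Final position: (x=4, y=2), facing West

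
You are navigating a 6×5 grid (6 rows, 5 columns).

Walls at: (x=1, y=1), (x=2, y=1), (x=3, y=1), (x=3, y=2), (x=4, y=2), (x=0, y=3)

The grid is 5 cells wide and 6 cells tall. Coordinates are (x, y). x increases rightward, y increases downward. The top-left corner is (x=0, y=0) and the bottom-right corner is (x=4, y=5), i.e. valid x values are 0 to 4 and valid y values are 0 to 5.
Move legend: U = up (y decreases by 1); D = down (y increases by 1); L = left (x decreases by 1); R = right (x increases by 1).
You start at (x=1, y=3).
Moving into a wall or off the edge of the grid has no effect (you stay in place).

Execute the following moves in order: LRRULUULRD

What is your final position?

Answer: Final position: (x=2, y=3)

Derivation:
Start: (x=1, y=3)
  L (left): blocked, stay at (x=1, y=3)
  R (right): (x=1, y=3) -> (x=2, y=3)
  R (right): (x=2, y=3) -> (x=3, y=3)
  U (up): blocked, stay at (x=3, y=3)
  L (left): (x=3, y=3) -> (x=2, y=3)
  U (up): (x=2, y=3) -> (x=2, y=2)
  U (up): blocked, stay at (x=2, y=2)
  L (left): (x=2, y=2) -> (x=1, y=2)
  R (right): (x=1, y=2) -> (x=2, y=2)
  D (down): (x=2, y=2) -> (x=2, y=3)
Final: (x=2, y=3)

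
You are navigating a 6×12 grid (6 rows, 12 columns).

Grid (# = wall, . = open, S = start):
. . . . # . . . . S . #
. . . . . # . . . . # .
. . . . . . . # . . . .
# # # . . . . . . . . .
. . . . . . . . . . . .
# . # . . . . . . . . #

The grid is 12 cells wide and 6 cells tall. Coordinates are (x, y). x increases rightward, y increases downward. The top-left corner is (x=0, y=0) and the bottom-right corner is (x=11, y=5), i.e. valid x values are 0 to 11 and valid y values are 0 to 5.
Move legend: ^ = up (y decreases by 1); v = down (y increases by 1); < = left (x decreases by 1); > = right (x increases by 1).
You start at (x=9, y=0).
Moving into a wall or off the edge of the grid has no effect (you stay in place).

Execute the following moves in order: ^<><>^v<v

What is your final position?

Start: (x=9, y=0)
  ^ (up): blocked, stay at (x=9, y=0)
  < (left): (x=9, y=0) -> (x=8, y=0)
  > (right): (x=8, y=0) -> (x=9, y=0)
  < (left): (x=9, y=0) -> (x=8, y=0)
  > (right): (x=8, y=0) -> (x=9, y=0)
  ^ (up): blocked, stay at (x=9, y=0)
  v (down): (x=9, y=0) -> (x=9, y=1)
  < (left): (x=9, y=1) -> (x=8, y=1)
  v (down): (x=8, y=1) -> (x=8, y=2)
Final: (x=8, y=2)

Answer: Final position: (x=8, y=2)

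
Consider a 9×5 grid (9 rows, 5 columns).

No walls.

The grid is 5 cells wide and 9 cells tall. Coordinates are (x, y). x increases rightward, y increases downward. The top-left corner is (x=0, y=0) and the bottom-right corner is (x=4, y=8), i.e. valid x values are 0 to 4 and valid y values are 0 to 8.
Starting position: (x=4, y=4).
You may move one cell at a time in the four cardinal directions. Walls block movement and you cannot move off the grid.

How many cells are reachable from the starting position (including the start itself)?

BFS flood-fill from (x=4, y=4):
  Distance 0: (x=4, y=4)
  Distance 1: (x=4, y=3), (x=3, y=4), (x=4, y=5)
  Distance 2: (x=4, y=2), (x=3, y=3), (x=2, y=4), (x=3, y=5), (x=4, y=6)
  Distance 3: (x=4, y=1), (x=3, y=2), (x=2, y=3), (x=1, y=4), (x=2, y=5), (x=3, y=6), (x=4, y=7)
  Distance 4: (x=4, y=0), (x=3, y=1), (x=2, y=2), (x=1, y=3), (x=0, y=4), (x=1, y=5), (x=2, y=6), (x=3, y=7), (x=4, y=8)
  Distance 5: (x=3, y=0), (x=2, y=1), (x=1, y=2), (x=0, y=3), (x=0, y=5), (x=1, y=6), (x=2, y=7), (x=3, y=8)
  Distance 6: (x=2, y=0), (x=1, y=1), (x=0, y=2), (x=0, y=6), (x=1, y=7), (x=2, y=8)
  Distance 7: (x=1, y=0), (x=0, y=1), (x=0, y=7), (x=1, y=8)
  Distance 8: (x=0, y=0), (x=0, y=8)
Total reachable: 45 (grid has 45 open cells total)

Answer: Reachable cells: 45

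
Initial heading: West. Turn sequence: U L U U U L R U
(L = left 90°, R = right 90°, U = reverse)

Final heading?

Answer: Final heading: North

Derivation:
Start: West
  U (U-turn (180°)) -> East
  L (left (90° counter-clockwise)) -> North
  U (U-turn (180°)) -> South
  U (U-turn (180°)) -> North
  U (U-turn (180°)) -> South
  L (left (90° counter-clockwise)) -> East
  R (right (90° clockwise)) -> South
  U (U-turn (180°)) -> North
Final: North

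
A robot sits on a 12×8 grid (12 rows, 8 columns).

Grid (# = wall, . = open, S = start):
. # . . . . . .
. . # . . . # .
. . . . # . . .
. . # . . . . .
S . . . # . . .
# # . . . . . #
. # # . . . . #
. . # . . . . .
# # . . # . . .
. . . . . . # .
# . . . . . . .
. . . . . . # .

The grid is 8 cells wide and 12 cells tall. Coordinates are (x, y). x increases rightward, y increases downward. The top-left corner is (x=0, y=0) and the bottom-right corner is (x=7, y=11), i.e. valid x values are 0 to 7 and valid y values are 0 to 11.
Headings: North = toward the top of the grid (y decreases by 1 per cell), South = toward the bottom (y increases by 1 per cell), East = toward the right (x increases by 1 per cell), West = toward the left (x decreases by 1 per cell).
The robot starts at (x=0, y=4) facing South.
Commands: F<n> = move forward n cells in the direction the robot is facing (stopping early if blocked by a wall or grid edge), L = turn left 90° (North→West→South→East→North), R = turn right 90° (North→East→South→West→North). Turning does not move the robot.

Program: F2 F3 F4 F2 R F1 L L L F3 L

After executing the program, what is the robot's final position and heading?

Answer: Final position: (x=0, y=1), facing West

Derivation:
Start: (x=0, y=4), facing South
  F2: move forward 0/2 (blocked), now at (x=0, y=4)
  F3: move forward 0/3 (blocked), now at (x=0, y=4)
  F4: move forward 0/4 (blocked), now at (x=0, y=4)
  F2: move forward 0/2 (blocked), now at (x=0, y=4)
  R: turn right, now facing West
  F1: move forward 0/1 (blocked), now at (x=0, y=4)
  L: turn left, now facing South
  L: turn left, now facing East
  L: turn left, now facing North
  F3: move forward 3, now at (x=0, y=1)
  L: turn left, now facing West
Final: (x=0, y=1), facing West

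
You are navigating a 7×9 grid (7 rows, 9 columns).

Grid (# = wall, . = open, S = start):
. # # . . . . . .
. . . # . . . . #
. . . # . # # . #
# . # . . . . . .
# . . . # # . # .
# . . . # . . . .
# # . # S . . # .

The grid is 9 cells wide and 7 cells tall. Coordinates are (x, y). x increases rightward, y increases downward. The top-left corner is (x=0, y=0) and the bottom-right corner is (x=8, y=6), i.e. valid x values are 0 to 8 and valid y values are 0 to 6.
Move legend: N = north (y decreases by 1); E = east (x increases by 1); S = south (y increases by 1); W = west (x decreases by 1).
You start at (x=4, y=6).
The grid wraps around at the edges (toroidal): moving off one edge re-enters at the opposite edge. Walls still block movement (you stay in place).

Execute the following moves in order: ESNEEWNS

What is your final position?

Answer: Final position: (x=5, y=6)

Derivation:
Start: (x=4, y=6)
  E (east): (x=4, y=6) -> (x=5, y=6)
  S (south): (x=5, y=6) -> (x=5, y=0)
  N (north): (x=5, y=0) -> (x=5, y=6)
  E (east): (x=5, y=6) -> (x=6, y=6)
  E (east): blocked, stay at (x=6, y=6)
  W (west): (x=6, y=6) -> (x=5, y=6)
  N (north): (x=5, y=6) -> (x=5, y=5)
  S (south): (x=5, y=5) -> (x=5, y=6)
Final: (x=5, y=6)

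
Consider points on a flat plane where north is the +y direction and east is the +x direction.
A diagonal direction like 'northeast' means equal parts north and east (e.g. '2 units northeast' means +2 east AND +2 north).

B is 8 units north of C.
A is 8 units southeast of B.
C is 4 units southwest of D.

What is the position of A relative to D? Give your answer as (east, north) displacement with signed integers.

Answer: A is at (east=4, north=-4) relative to D.

Derivation:
Place D at the origin (east=0, north=0).
  C is 4 units southwest of D: delta (east=-4, north=-4); C at (east=-4, north=-4).
  B is 8 units north of C: delta (east=+0, north=+8); B at (east=-4, north=4).
  A is 8 units southeast of B: delta (east=+8, north=-8); A at (east=4, north=-4).
Therefore A relative to D: (east=4, north=-4).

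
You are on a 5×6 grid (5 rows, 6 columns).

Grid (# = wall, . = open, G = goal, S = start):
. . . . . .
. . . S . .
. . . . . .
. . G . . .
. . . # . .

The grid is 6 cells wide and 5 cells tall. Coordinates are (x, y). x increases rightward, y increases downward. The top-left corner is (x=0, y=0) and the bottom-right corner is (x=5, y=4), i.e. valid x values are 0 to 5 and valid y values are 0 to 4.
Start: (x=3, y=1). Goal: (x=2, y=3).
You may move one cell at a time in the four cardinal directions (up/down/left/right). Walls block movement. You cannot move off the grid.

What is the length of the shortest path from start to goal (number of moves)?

Answer: Shortest path length: 3

Derivation:
BFS from (x=3, y=1) until reaching (x=2, y=3):
  Distance 0: (x=3, y=1)
  Distance 1: (x=3, y=0), (x=2, y=1), (x=4, y=1), (x=3, y=2)
  Distance 2: (x=2, y=0), (x=4, y=0), (x=1, y=1), (x=5, y=1), (x=2, y=2), (x=4, y=2), (x=3, y=3)
  Distance 3: (x=1, y=0), (x=5, y=0), (x=0, y=1), (x=1, y=2), (x=5, y=2), (x=2, y=3), (x=4, y=3)  <- goal reached here
One shortest path (3 moves): (x=3, y=1) -> (x=2, y=1) -> (x=2, y=2) -> (x=2, y=3)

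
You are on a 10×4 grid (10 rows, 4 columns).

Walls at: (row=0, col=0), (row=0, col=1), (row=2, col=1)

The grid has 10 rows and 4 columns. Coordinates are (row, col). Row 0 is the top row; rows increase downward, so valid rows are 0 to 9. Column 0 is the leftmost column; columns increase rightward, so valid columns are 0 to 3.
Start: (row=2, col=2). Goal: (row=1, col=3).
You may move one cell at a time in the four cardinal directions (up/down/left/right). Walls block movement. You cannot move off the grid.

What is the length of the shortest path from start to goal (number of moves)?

BFS from (row=2, col=2) until reaching (row=1, col=3):
  Distance 0: (row=2, col=2)
  Distance 1: (row=1, col=2), (row=2, col=3), (row=3, col=2)
  Distance 2: (row=0, col=2), (row=1, col=1), (row=1, col=3), (row=3, col=1), (row=3, col=3), (row=4, col=2)  <- goal reached here
One shortest path (2 moves): (row=2, col=2) -> (row=2, col=3) -> (row=1, col=3)

Answer: Shortest path length: 2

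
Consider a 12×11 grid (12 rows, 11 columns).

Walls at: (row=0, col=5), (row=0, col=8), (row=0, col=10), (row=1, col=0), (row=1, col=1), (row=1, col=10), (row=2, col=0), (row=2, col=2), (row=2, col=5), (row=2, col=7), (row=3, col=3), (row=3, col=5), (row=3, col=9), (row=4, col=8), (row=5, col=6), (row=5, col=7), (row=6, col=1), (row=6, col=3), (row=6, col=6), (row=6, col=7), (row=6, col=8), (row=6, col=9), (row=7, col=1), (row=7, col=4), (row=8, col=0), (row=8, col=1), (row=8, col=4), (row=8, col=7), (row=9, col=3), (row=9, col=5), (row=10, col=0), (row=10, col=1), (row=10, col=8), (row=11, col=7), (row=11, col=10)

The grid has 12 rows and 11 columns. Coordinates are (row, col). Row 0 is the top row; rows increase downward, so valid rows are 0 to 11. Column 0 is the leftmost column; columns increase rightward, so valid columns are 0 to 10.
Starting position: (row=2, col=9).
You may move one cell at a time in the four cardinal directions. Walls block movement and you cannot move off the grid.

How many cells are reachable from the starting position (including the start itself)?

BFS flood-fill from (row=2, col=9):
  Distance 0: (row=2, col=9)
  Distance 1: (row=1, col=9), (row=2, col=8), (row=2, col=10)
  Distance 2: (row=0, col=9), (row=1, col=8), (row=3, col=8), (row=3, col=10)
  Distance 3: (row=1, col=7), (row=3, col=7), (row=4, col=10)
  Distance 4: (row=0, col=7), (row=1, col=6), (row=3, col=6), (row=4, col=7), (row=4, col=9), (row=5, col=10)
  Distance 5: (row=0, col=6), (row=1, col=5), (row=2, col=6), (row=4, col=6), (row=5, col=9), (row=6, col=10)
  Distance 6: (row=1, col=4), (row=4, col=5), (row=5, col=8), (row=7, col=10)
  Distance 7: (row=0, col=4), (row=1, col=3), (row=2, col=4), (row=4, col=4), (row=5, col=5), (row=7, col=9), (row=8, col=10)
  Distance 8: (row=0, col=3), (row=1, col=2), (row=2, col=3), (row=3, col=4), (row=4, col=3), (row=5, col=4), (row=6, col=5), (row=7, col=8), (row=8, col=9), (row=9, col=10)
  Distance 9: (row=0, col=2), (row=4, col=2), (row=5, col=3), (row=6, col=4), (row=7, col=5), (row=7, col=7), (row=8, col=8), (row=9, col=9), (row=10, col=10)
  Distance 10: (row=0, col=1), (row=3, col=2), (row=4, col=1), (row=5, col=2), (row=7, col=6), (row=8, col=5), (row=9, col=8), (row=10, col=9)
  Distance 11: (row=0, col=0), (row=3, col=1), (row=4, col=0), (row=5, col=1), (row=6, col=2), (row=8, col=6), (row=9, col=7), (row=11, col=9)
  Distance 12: (row=2, col=1), (row=3, col=0), (row=5, col=0), (row=7, col=2), (row=9, col=6), (row=10, col=7), (row=11, col=8)
  Distance 13: (row=6, col=0), (row=7, col=3), (row=8, col=2), (row=10, col=6)
  Distance 14: (row=7, col=0), (row=8, col=3), (row=9, col=2), (row=10, col=5), (row=11, col=6)
  Distance 15: (row=9, col=1), (row=10, col=2), (row=10, col=4), (row=11, col=5)
  Distance 16: (row=9, col=0), (row=9, col=4), (row=10, col=3), (row=11, col=2), (row=11, col=4)
  Distance 17: (row=11, col=1), (row=11, col=3)
  Distance 18: (row=11, col=0)
Total reachable: 97 (grid has 97 open cells total)

Answer: Reachable cells: 97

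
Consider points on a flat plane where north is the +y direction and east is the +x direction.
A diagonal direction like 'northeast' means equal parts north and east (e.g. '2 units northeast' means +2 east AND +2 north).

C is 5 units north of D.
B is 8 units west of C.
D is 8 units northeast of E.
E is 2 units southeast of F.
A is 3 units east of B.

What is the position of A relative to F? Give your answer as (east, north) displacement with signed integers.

Place F at the origin (east=0, north=0).
  E is 2 units southeast of F: delta (east=+2, north=-2); E at (east=2, north=-2).
  D is 8 units northeast of E: delta (east=+8, north=+8); D at (east=10, north=6).
  C is 5 units north of D: delta (east=+0, north=+5); C at (east=10, north=11).
  B is 8 units west of C: delta (east=-8, north=+0); B at (east=2, north=11).
  A is 3 units east of B: delta (east=+3, north=+0); A at (east=5, north=11).
Therefore A relative to F: (east=5, north=11).

Answer: A is at (east=5, north=11) relative to F.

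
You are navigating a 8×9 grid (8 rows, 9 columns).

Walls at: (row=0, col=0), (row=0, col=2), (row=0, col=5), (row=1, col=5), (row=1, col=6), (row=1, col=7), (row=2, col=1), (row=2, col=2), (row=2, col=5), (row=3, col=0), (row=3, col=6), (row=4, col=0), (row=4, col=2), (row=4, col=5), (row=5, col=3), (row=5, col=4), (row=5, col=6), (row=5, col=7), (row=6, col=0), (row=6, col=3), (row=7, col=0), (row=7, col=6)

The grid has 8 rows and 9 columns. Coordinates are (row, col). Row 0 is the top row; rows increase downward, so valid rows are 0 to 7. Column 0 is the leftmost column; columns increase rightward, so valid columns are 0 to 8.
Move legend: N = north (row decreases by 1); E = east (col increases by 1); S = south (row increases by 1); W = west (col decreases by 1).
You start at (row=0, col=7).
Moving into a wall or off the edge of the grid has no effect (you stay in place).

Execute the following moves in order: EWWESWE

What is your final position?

Start: (row=0, col=7)
  E (east): (row=0, col=7) -> (row=0, col=8)
  W (west): (row=0, col=8) -> (row=0, col=7)
  W (west): (row=0, col=7) -> (row=0, col=6)
  E (east): (row=0, col=6) -> (row=0, col=7)
  S (south): blocked, stay at (row=0, col=7)
  W (west): (row=0, col=7) -> (row=0, col=6)
  E (east): (row=0, col=6) -> (row=0, col=7)
Final: (row=0, col=7)

Answer: Final position: (row=0, col=7)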